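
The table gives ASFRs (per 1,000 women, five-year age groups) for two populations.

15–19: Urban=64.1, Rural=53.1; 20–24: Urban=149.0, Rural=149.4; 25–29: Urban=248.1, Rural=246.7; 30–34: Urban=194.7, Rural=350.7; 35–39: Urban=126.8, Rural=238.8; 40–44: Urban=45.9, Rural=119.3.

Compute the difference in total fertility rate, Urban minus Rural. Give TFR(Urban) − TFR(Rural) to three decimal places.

Urban:
  Sum of ASFRs = 64.1 + 149.0 + 248.1 + 194.7 + 126.8 + 45.9 = 828.6
  TFR = 5 × 828.6 / 1000 = 4.143
Rural:
  Sum of ASFRs = 53.1 + 149.4 + 246.7 + 350.7 + 238.8 + 119.3 = 1158.0
  TFR = 5 × 1158.0 / 1000 = 5.79
Difference = 4.143 − 5.79 = -1.647

-1.647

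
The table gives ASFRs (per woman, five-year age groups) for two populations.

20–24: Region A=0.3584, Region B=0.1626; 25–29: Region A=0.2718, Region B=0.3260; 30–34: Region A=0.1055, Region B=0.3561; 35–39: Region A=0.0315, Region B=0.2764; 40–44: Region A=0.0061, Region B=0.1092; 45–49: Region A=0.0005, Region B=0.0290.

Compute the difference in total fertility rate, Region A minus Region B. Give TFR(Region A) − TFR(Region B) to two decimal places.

-2.43

Region A:
  Sum of ASFRs = 0.3584 + 0.2718 + 0.1055 + 0.0315 + 0.0061 + 0.0005 = 0.7738
  TFR = 5 × 0.7738 = 3.869
Region B:
  Sum of ASFRs = 0.1626 + 0.3260 + 0.3561 + 0.2764 + 0.1092 + 0.0290 = 1.2593
  TFR = 5 × 1.2593 = 6.2965
Difference = 3.869 − 6.2965 = -2.4275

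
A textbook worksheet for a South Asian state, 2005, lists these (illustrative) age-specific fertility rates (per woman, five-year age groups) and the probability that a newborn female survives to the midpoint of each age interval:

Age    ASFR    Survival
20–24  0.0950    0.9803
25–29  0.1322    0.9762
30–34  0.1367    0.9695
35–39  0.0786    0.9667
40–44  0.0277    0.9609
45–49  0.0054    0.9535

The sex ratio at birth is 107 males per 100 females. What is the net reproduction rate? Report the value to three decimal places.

Proportion female at birth = 100 / (100 + 107) = 0.48309.
Weighting each age-specific rate by interval width and survival:
  20–24: 5 × 0.0950 × 0.9803 = 0.46564
  25–29: 5 × 0.1322 × 0.9762 = 0.64527
  30–34: 5 × 0.1367 × 0.9695 = 0.66265
  35–39: 5 × 0.0786 × 0.9667 = 0.37991
  40–44: 5 × 0.0277 × 0.9609 = 0.13308
  45–49: 5 × 0.0054 × 0.9535 = 0.02574
Sum = 2.31229
NRR = 0.48309 × 2.31229 = 1.11704

1.117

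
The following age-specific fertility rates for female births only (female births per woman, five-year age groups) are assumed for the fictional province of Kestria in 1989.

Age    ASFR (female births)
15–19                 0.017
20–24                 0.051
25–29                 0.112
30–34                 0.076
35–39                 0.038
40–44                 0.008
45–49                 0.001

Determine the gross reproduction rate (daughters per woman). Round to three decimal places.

Sum of female ASFRs = 0.017 + 0.051 + 0.112 + 0.076 + 0.038 + 0.008 + 0.001 = 0.303
GRR = 5 × 0.303 = 1.515

1.515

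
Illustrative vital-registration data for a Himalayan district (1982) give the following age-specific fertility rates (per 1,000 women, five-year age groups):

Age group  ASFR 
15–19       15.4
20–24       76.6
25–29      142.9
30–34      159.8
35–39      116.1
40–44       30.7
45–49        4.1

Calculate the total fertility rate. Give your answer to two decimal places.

Sum of ASFRs = 15.4 + 76.6 + 142.9 + 159.8 + 116.1 + 30.7 + 4.1 = 545.6
TFR = 5 × 545.6 / 1000 = 2.728

2.73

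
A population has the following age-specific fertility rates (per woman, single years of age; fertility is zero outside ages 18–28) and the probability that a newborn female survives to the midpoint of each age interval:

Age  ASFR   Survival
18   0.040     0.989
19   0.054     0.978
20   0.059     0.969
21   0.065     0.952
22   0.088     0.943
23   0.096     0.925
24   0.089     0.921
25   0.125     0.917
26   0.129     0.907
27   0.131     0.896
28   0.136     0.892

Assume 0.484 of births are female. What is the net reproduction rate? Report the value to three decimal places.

0.453

Proportion female at birth = 0.484.
Each age group contributes 1 × ASFR × survival:
  18: 1 × 0.040 × 0.989 = 0.03956
  19: 1 × 0.054 × 0.978 = 0.05281
  20: 1 × 0.059 × 0.969 = 0.05717
  21: 1 × 0.065 × 0.952 = 0.06188
  22: 1 × 0.088 × 0.943 = 0.08298
  23: 1 × 0.096 × 0.925 = 0.08880
  24: 1 × 0.089 × 0.921 = 0.08197
  25: 1 × 0.125 × 0.917 = 0.11463
  26: 1 × 0.129 × 0.907 = 0.11700
  27: 1 × 0.131 × 0.896 = 0.11738
  28: 1 × 0.136 × 0.892 = 0.12131
Sum = 0.93549
NRR = 0.484 × 0.93549 = 0.45278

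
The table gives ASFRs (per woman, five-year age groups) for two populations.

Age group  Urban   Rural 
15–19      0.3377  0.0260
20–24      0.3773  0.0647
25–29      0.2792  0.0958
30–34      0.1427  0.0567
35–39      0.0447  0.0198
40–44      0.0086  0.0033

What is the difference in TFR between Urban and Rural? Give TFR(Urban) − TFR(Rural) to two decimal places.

4.62

Urban:
  Sum of ASFRs = 0.3377 + 0.3773 + 0.2792 + 0.1427 + 0.0447 + 0.0086 = 1.1902
  TFR = 5 × 1.1902 = 5.951
Rural:
  Sum of ASFRs = 0.0260 + 0.0647 + 0.0958 + 0.0567 + 0.0198 + 0.0033 = 0.2663
  TFR = 5 × 0.2663 = 1.3315
Difference = 5.951 − 1.3315 = 4.6195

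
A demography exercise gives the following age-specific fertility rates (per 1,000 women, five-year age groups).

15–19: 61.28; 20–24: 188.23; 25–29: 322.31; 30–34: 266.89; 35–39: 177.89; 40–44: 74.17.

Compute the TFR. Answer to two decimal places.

5.45

Sum of ASFRs = 61.28 + 188.23 + 322.31 + 266.89 + 177.89 + 74.17 = 1090.77
TFR = 5 × 1090.77 / 1000 = 5.45385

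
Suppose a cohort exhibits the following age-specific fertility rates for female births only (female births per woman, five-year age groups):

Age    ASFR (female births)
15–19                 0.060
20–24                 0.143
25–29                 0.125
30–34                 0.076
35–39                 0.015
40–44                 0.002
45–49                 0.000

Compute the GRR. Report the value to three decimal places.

2.105

Sum of female ASFRs = 0.060 + 0.143 + 0.125 + 0.076 + 0.015 + 0.002 + 0.000 = 0.421
GRR = 5 × 0.421 = 2.105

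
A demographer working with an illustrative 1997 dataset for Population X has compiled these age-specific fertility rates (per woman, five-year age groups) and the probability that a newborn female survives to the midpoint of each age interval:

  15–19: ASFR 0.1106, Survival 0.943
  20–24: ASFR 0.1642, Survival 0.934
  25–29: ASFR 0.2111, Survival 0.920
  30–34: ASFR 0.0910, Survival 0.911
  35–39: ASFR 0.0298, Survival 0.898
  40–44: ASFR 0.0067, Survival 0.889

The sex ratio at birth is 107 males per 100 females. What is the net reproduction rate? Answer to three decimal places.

1.371

Proportion female at birth = 100 / (100 + 107) = 0.48309.
Each age group contributes 5 × ASFR × survival:
  15–19: 5 × 0.1106 × 0.943 = 0.52148
  20–24: 5 × 0.1642 × 0.934 = 0.76681
  25–29: 5 × 0.2111 × 0.920 = 0.97106
  30–34: 5 × 0.0910 × 0.911 = 0.41451
  35–39: 5 × 0.0298 × 0.898 = 0.13380
  40–44: 5 × 0.0067 × 0.889 = 0.02978
Sum = 2.83744
NRR = 0.48309 × 2.83744 = 1.37074
With NRR above 1 the population is above replacement fertility.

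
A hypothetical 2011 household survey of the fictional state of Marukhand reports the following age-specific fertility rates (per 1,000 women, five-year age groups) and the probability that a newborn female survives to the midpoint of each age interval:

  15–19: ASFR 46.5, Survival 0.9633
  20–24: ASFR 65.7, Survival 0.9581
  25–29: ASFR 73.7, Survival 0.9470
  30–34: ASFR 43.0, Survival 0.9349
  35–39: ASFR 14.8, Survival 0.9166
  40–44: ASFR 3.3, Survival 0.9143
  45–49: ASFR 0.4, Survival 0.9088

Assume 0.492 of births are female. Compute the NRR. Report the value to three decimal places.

Proportion female at birth = 0.492.
Each age group contributes 5 × ASFR × survival:
  15–19: 5 × 46.5/1000 × 0.9633 = 0.22397
  20–24: 5 × 65.7/1000 × 0.9581 = 0.31474
  25–29: 5 × 73.7/1000 × 0.9470 = 0.34897
  30–34: 5 × 43.0/1000 × 0.9349 = 0.20100
  35–39: 5 × 14.8/1000 × 0.9166 = 0.06783
  40–44: 5 × 3.3/1000 × 0.9143 = 0.01509
  45–49: 5 × 0.4/1000 × 0.9088 = 0.00182
Sum = 1.17342
NRR = 0.492 × 1.17342 = 0.57732
With NRR below 1 the population is below replacement fertility.

0.577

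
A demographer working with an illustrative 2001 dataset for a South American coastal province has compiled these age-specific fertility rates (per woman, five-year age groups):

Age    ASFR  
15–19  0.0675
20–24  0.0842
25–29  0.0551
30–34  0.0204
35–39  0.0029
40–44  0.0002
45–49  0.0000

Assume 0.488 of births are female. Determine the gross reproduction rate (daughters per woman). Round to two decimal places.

0.56

Proportion female at birth = 0.488.
Sum of ASFRs = 0.0675 + 0.0842 + 0.0551 + 0.0204 + 0.0029 + 0.0002 + 0.0000 = 0.2303
TFR = 5 × 0.2303 = 1.1515
GRR = 0.488 × 1.1515 = 0.56193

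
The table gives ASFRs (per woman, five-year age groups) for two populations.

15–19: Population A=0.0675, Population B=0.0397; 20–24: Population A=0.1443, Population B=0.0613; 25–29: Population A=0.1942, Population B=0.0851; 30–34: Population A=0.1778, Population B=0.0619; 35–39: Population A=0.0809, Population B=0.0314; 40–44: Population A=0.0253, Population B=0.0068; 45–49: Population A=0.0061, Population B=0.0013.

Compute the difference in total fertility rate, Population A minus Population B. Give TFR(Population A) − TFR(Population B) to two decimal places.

Population A:
  Sum of ASFRs = 0.0675 + 0.1443 + 0.1942 + 0.1778 + 0.0809 + 0.0253 + 0.0061 = 0.6961
  TFR = 5 × 0.6961 = 3.4805
Population B:
  Sum of ASFRs = 0.0397 + 0.0613 + 0.0851 + 0.0619 + 0.0314 + 0.0068 + 0.0013 = 0.2875
  TFR = 5 × 0.2875 = 1.4375
Difference = 3.4805 − 1.4375 = 2.043

2.04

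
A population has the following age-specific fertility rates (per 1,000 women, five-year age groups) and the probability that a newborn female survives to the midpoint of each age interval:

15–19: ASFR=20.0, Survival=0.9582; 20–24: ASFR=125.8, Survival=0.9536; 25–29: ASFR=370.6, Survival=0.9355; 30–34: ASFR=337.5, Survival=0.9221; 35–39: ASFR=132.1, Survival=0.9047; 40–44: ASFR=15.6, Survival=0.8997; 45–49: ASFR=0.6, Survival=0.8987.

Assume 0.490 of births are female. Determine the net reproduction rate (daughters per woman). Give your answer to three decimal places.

Proportion female at birth = 0.490.
Per-age-group product (5 × ASFR × survival probability):
  15–19: 5 × 20.0/1000 × 0.9582 = 0.09582
  20–24: 5 × 125.8/1000 × 0.9536 = 0.59981
  25–29: 5 × 370.6/1000 × 0.9355 = 1.73348
  30–34: 5 × 337.5/1000 × 0.9221 = 1.55604
  35–39: 5 × 132.1/1000 × 0.9047 = 0.59755
  40–44: 5 × 15.6/1000 × 0.8997 = 0.07018
  45–49: 5 × 0.6/1000 × 0.8987 = 0.00270
Sum = 4.65558
NRR = 0.490 × 4.65558 = 2.28123
With NRR above 1 the population is above replacement fertility.

2.281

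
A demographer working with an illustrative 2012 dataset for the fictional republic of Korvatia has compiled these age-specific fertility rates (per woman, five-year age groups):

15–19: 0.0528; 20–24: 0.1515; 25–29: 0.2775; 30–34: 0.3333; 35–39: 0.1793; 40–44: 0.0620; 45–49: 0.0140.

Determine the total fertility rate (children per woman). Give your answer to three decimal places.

5.352

Sum of ASFRs = 0.0528 + 0.1515 + 0.2775 + 0.3333 + 0.1793 + 0.0620 + 0.0140 = 1.0704
TFR = 5 × 1.0704 = 5.352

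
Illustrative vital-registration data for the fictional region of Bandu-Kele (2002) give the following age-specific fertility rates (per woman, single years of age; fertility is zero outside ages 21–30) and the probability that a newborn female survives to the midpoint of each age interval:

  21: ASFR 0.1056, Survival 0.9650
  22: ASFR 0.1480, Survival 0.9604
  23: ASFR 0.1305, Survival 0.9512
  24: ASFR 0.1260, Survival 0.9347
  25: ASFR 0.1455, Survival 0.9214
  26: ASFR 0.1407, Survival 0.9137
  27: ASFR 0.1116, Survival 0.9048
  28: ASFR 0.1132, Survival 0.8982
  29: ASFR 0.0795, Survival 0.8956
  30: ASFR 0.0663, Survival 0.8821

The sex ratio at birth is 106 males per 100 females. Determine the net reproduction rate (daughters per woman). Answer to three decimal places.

Proportion female at birth = 100 / (100 + 106) = 0.48544.
Per-age-group product (1 × ASFR × survival probability):
  21: 1 × 0.1056 × 0.9650 = 0.10190
  22: 1 × 0.1480 × 0.9604 = 0.14214
  23: 1 × 0.1305 × 0.9512 = 0.12413
  24: 1 × 0.1260 × 0.9347 = 0.11777
  25: 1 × 0.1455 × 0.9214 = 0.13406
  26: 1 × 0.1407 × 0.9137 = 0.12856
  27: 1 × 0.1116 × 0.9048 = 0.10098
  28: 1 × 0.1132 × 0.8982 = 0.10168
  29: 1 × 0.0795 × 0.8956 = 0.07120
  30: 1 × 0.0663 × 0.8821 = 0.05848
Sum = 1.08090
NRR = 0.48544 × 1.08090 = 0.52471

0.525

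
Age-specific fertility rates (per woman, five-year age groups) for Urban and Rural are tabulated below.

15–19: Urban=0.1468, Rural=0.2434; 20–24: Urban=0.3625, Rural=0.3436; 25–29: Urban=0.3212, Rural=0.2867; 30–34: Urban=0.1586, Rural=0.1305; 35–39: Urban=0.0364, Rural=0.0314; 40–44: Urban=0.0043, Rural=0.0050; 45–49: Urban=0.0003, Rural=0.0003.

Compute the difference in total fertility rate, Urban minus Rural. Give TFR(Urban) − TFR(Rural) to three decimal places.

Urban:
  Sum of ASFRs = 0.1468 + 0.3625 + 0.3212 + 0.1586 + 0.0364 + 0.0043 + 0.0003 = 1.0301
  TFR = 5 × 1.0301 = 5.1505
Rural:
  Sum of ASFRs = 0.2434 + 0.3436 + 0.2867 + 0.1305 + 0.0314 + 0.0050 + 0.0003 = 1.0409
  TFR = 5 × 1.0409 = 5.2045
Difference = 5.1505 − 5.2045 = -0.054

-0.054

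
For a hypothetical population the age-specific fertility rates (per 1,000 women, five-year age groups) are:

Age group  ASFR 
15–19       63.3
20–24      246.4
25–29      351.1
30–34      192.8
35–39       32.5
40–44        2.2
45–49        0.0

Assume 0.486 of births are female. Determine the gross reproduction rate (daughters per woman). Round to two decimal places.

Proportion female at birth = 0.486.
Sum of ASFRs = 63.3 + 246.4 + 351.1 + 192.8 + 32.5 + 2.2 + 0.0 = 888.3
TFR = 5 × 888.3 / 1000 = 4.4415
GRR = 0.486 × 4.4415 = 2.15857

2.16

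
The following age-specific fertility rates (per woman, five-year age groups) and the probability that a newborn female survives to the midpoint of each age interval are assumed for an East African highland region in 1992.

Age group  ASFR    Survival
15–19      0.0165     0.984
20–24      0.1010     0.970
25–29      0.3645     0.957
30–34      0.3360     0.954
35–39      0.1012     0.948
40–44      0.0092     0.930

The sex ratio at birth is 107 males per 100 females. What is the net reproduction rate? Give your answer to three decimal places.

2.145

Proportion female at birth = 100 / (100 + 107) = 0.48309.
Each age group contributes 5 × ASFR × survival:
  15–19: 5 × 0.0165 × 0.984 = 0.08118
  20–24: 5 × 0.1010 × 0.970 = 0.48985
  25–29: 5 × 0.3645 × 0.957 = 1.74413
  30–34: 5 × 0.3360 × 0.954 = 1.60272
  35–39: 5 × 0.1012 × 0.948 = 0.47969
  40–44: 5 × 0.0092 × 0.930 = 0.04278
Sum = 4.44035
NRR = 0.48309 × 4.44035 = 2.14509
NRR > 1, so each generation more than replaces itself.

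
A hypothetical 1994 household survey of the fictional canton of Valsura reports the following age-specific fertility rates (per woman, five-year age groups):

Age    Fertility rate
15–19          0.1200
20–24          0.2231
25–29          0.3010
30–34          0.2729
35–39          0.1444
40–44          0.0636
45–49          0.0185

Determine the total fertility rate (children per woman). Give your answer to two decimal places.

Sum of ASFRs = 0.1200 + 0.2231 + 0.3010 + 0.2729 + 0.1444 + 0.0636 + 0.0185 = 1.1435
TFR = 5 × 1.1435 = 5.7175

5.72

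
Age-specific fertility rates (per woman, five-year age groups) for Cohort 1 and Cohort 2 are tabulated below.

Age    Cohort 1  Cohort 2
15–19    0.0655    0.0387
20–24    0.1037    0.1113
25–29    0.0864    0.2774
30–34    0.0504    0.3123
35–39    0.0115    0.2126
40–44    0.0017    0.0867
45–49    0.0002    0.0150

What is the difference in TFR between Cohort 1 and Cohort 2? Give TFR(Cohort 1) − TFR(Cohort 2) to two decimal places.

-3.67

Cohort 1:
  Sum of ASFRs = 0.0655 + 0.1037 + 0.0864 + 0.0504 + 0.0115 + 0.0017 + 0.0002 = 0.3194
  TFR = 5 × 0.3194 = 1.597
Cohort 2:
  Sum of ASFRs = 0.0387 + 0.1113 + 0.2774 + 0.3123 + 0.2126 + 0.0867 + 0.0150 = 1.0540
  TFR = 5 × 1.0540 = 5.27
Difference = 1.597 − 5.27 = -3.673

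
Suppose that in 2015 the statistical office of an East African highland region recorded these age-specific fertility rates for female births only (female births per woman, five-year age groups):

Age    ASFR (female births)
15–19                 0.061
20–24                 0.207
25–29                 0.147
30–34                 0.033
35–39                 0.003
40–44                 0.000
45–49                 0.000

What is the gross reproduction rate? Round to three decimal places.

Sum of female ASFRs = 0.061 + 0.207 + 0.147 + 0.033 + 0.003 + 0.000 + 0.000 = 0.451
GRR = 5 × 0.451 = 2.255

2.255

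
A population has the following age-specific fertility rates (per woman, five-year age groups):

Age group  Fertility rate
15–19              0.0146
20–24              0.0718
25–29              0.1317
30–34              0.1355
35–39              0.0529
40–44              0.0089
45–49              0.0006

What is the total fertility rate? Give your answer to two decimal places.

2.08

Sum of ASFRs = 0.0146 + 0.0718 + 0.1317 + 0.1355 + 0.0529 + 0.0089 + 0.0006 = 0.4160
TFR = 5 × 0.4160 = 2.08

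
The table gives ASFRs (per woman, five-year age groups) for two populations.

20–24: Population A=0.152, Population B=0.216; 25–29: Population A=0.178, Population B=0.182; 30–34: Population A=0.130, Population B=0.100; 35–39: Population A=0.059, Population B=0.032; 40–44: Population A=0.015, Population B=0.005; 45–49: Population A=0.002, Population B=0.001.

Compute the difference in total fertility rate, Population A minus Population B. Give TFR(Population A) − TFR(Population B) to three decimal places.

0.000

Population A:
  Sum of ASFRs = 0.152 + 0.178 + 0.130 + 0.059 + 0.015 + 0.002 = 0.536
  TFR = 5 × 0.536 = 2.68
Population B:
  Sum of ASFRs = 0.216 + 0.182 + 0.100 + 0.032 + 0.005 + 0.001 = 0.536
  TFR = 5 × 0.536 = 2.68
Difference = 2.68 − 2.68 = 0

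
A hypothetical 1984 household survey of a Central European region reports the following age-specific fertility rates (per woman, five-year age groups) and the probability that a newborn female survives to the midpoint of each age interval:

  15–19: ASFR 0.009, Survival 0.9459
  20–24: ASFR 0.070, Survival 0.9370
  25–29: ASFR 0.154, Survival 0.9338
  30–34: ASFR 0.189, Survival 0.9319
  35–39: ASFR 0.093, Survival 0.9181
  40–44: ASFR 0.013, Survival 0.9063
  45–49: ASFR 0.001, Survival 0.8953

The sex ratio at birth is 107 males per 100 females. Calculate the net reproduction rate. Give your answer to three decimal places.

Proportion female at birth = 100 / (100 + 107) = 0.48309.
Survival-weighted fertility by age (5·fₓ·Sₓ):
  15–19: 5 × 0.009 × 0.9459 = 0.04257
  20–24: 5 × 0.070 × 0.9370 = 0.32795
  25–29: 5 × 0.154 × 0.9338 = 0.71903
  30–34: 5 × 0.189 × 0.9319 = 0.88065
  35–39: 5 × 0.093 × 0.9181 = 0.42692
  40–44: 5 × 0.013 × 0.9063 = 0.05891
  45–49: 5 × 0.001 × 0.8953 = 0.00448
Sum = 2.46051
NRR = 0.48309 × 2.46051 = 1.18865

1.189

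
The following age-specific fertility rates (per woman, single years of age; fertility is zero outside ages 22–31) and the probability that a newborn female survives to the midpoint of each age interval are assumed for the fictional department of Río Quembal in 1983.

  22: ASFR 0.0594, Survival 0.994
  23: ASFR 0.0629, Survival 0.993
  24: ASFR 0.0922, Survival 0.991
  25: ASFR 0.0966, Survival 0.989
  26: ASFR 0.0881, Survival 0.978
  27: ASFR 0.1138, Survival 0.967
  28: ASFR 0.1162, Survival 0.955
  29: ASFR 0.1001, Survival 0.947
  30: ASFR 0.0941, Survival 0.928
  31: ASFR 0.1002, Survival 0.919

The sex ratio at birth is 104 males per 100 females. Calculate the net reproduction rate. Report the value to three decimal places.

Proportion female at birth = 100 / (100 + 104) = 0.49020.
Per-age-group product (1 × ASFR × survival probability):
  22: 1 × 0.0594 × 0.994 = 0.05904
  23: 1 × 0.0629 × 0.993 = 0.06246
  24: 1 × 0.0922 × 0.991 = 0.09137
  25: 1 × 0.0966 × 0.989 = 0.09554
  26: 1 × 0.0881 × 0.978 = 0.08616
  27: 1 × 0.1138 × 0.967 = 0.11004
  28: 1 × 0.1162 × 0.955 = 0.11097
  29: 1 × 0.1001 × 0.947 = 0.09479
  30: 1 × 0.0941 × 0.928 = 0.08732
  31: 1 × 0.1002 × 0.919 = 0.09208
Sum = 0.88977
NRR = 0.49020 × 0.88977 = 0.43617

0.436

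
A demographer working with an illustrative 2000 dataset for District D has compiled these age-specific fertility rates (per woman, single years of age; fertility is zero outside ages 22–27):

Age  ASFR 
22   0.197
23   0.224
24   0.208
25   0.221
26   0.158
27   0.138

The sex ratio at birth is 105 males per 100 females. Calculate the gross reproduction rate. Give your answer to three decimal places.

0.559

Proportion female at birth = 100 / (100 + 105) = 0.48780.
Sum of ASFRs = 0.197 + 0.224 + 0.208 + 0.221 + 0.158 + 0.138 = 1.146
TFR = 1.146
GRR = 0.48780 × 1.146 = 0.55902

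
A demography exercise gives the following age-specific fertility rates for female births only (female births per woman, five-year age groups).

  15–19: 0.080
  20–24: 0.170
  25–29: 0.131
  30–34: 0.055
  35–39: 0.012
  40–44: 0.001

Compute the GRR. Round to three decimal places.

2.245

Sum of female ASFRs = 0.080 + 0.170 + 0.131 + 0.055 + 0.012 + 0.001 = 0.449
GRR = 5 × 0.449 = 2.245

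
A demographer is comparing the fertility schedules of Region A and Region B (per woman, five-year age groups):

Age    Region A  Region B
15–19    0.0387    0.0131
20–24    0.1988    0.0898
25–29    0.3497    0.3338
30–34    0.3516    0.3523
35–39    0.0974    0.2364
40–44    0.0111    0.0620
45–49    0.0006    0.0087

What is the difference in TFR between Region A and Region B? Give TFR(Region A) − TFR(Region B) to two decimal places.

-0.24

Region A:
  Sum of ASFRs = 0.0387 + 0.1988 + 0.3497 + 0.3516 + 0.0974 + 0.0111 + 0.0006 = 1.0479
  TFR = 5 × 1.0479 = 5.2395
Region B:
  Sum of ASFRs = 0.0131 + 0.0898 + 0.3338 + 0.3523 + 0.2364 + 0.0620 + 0.0087 = 1.0961
  TFR = 5 × 1.0961 = 5.4805
Difference = 5.2395 − 5.4805 = -0.241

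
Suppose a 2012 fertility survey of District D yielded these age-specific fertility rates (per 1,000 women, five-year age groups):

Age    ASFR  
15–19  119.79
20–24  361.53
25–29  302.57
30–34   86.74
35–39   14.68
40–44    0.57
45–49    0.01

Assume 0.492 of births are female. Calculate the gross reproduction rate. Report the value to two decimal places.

2.18

Proportion female at birth = 0.492.
Sum of ASFRs = 119.79 + 361.53 + 302.57 + 86.74 + 14.68 + 0.57 + 0.01 = 885.89
TFR = 5 × 885.89 / 1000 = 4.42945
GRR = 0.492 × 4.42945 = 2.17929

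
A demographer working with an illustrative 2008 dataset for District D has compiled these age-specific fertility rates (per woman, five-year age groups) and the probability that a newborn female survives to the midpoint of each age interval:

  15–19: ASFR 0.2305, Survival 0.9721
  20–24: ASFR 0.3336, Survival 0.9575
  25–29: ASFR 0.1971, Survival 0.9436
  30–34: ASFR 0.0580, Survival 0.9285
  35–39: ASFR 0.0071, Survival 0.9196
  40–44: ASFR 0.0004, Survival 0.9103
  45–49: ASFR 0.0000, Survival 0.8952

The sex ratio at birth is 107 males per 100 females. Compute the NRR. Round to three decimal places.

1.909

Proportion female at birth = 100 / (100 + 107) = 0.48309.
Survival-weighted fertility by age (5·fₓ·Sₓ):
  15–19: 5 × 0.2305 × 0.9721 = 1.12035
  20–24: 5 × 0.3336 × 0.9575 = 1.59711
  25–29: 5 × 0.1971 × 0.9436 = 0.92992
  30–34: 5 × 0.0580 × 0.9285 = 0.26927
  35–39: 5 × 0.0071 × 0.9196 = 0.03265
  40–44: 5 × 0.0004 × 0.9103 = 0.00182
  45–49: 5 × 0.0000 × 0.8952 = 0.00000
Sum = 3.95112
NRR = 0.48309 × 3.95112 = 1.90875
An NRR exceeding 1 indicates intrinsic growth under these rates.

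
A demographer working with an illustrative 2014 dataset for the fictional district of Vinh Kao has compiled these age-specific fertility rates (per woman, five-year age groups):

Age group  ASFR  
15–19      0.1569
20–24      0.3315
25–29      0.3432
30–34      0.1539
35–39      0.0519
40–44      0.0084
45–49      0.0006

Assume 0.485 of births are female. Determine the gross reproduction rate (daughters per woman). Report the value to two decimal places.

Proportion female at birth = 0.485.
Sum of ASFRs = 0.1569 + 0.3315 + 0.3432 + 0.1539 + 0.0519 + 0.0084 + 0.0006 = 1.0464
TFR = 5 × 1.0464 = 5.232
GRR = 0.485 × 5.232 = 2.53752

2.54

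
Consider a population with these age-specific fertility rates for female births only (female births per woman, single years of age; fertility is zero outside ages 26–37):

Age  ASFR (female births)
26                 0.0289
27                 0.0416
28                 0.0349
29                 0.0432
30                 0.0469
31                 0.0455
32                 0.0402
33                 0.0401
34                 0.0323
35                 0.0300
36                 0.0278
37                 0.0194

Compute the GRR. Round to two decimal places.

Sum of female ASFRs = 0.0289 + 0.0416 + 0.0349 + 0.0432 + 0.0469 + 0.0455 + 0.0402 + 0.0401 + 0.0323 + 0.0300 + 0.0278 + 0.0194 = 0.4308
GRR = 0.4308

0.43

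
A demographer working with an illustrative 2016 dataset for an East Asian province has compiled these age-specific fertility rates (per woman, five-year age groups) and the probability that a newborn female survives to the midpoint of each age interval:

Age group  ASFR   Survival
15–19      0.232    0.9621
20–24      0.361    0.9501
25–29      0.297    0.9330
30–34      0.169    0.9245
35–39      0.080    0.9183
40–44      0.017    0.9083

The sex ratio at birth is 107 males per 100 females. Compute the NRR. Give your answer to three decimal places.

2.629

Proportion female at birth = 100 / (100 + 107) = 0.48309.
Weighting each age-specific rate by interval width and survival:
  15–19: 5 × 0.232 × 0.9621 = 1.11604
  20–24: 5 × 0.361 × 0.9501 = 1.71493
  25–29: 5 × 0.297 × 0.9330 = 1.38551
  30–34: 5 × 0.169 × 0.9245 = 0.78120
  35–39: 5 × 0.080 × 0.9183 = 0.36732
  40–44: 5 × 0.017 × 0.9083 = 0.07721
Sum = 5.44221
NRR = 0.48309 × 5.44221 = 2.62908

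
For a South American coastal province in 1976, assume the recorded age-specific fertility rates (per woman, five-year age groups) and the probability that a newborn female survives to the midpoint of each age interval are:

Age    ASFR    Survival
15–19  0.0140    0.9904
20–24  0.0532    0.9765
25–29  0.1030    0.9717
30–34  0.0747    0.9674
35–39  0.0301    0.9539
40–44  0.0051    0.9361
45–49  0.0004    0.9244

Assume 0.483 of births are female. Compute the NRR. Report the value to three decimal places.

0.657

Proportion female at birth = 0.483.
Survival-weighted fertility by age (5·fₓ·Sₓ):
  15–19: 5 × 0.0140 × 0.9904 = 0.06933
  20–24: 5 × 0.0532 × 0.9765 = 0.25975
  25–29: 5 × 0.1030 × 0.9717 = 0.50043
  30–34: 5 × 0.0747 × 0.9674 = 0.36132
  35–39: 5 × 0.0301 × 0.9539 = 0.14356
  40–44: 5 × 0.0051 × 0.9361 = 0.02387
  45–49: 5 × 0.0004 × 0.9244 = 0.00185
Sum = 1.36011
NRR = 0.483 × 1.36011 = 0.65693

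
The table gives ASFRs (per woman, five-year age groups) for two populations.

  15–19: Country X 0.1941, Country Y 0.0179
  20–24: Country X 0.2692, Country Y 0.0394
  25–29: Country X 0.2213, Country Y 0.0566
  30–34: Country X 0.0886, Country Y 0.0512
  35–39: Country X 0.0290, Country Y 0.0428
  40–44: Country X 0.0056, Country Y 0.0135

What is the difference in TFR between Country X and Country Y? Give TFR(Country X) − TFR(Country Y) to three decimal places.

2.932

Country X:
  Sum of ASFRs = 0.1941 + 0.2692 + 0.2213 + 0.0886 + 0.0290 + 0.0056 = 0.8078
  TFR = 5 × 0.8078 = 4.039
Country Y:
  Sum of ASFRs = 0.0179 + 0.0394 + 0.0566 + 0.0512 + 0.0428 + 0.0135 = 0.2214
  TFR = 5 × 0.2214 = 1.107
Difference = 4.039 − 1.107 = 2.932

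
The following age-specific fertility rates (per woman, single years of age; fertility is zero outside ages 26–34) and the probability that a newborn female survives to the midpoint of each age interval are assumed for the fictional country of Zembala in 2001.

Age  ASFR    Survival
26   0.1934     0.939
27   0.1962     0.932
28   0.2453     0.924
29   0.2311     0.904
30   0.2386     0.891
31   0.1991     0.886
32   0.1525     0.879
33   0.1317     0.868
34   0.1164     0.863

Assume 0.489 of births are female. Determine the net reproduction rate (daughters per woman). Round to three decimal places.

Proportion female at birth = 0.489.
Per-age-group product (1 × ASFR × survival probability):
  26: 1 × 0.1934 × 0.939 = 0.18160
  27: 1 × 0.1962 × 0.932 = 0.18286
  28: 1 × 0.2453 × 0.924 = 0.22666
  29: 1 × 0.2311 × 0.904 = 0.20891
  30: 1 × 0.2386 × 0.891 = 0.21259
  31: 1 × 0.1991 × 0.886 = 0.17640
  32: 1 × 0.1525 × 0.879 = 0.13405
  33: 1 × 0.1317 × 0.868 = 0.11432
  34: 1 × 0.1164 × 0.863 = 0.10045
Sum = 1.53784
NRR = 0.489 × 1.53784 = 0.75200

0.752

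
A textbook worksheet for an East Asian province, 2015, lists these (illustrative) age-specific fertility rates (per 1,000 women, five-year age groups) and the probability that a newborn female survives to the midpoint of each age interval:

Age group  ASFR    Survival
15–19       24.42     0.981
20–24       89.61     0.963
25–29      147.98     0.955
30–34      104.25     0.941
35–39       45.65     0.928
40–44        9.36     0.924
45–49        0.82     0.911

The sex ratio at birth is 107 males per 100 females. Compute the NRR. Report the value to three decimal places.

Proportion female at birth = 100 / (100 + 107) = 0.48309.
Weighting each age-specific rate by interval width and survival:
  15–19: 5 × 24.42/1000 × 0.981 = 0.11978
  20–24: 5 × 89.61/1000 × 0.963 = 0.43147
  25–29: 5 × 147.98/1000 × 0.955 = 0.70660
  30–34: 5 × 104.25/1000 × 0.941 = 0.49050
  35–39: 5 × 45.65/1000 × 0.928 = 0.21182
  40–44: 5 × 9.36/1000 × 0.924 = 0.04324
  45–49: 5 × 0.82/1000 × 0.911 = 0.00374
Sum = 2.00715
NRR = 0.48309 × 2.00715 = 0.96963
An NRR under 1 implies long-run decline under these rates.

0.970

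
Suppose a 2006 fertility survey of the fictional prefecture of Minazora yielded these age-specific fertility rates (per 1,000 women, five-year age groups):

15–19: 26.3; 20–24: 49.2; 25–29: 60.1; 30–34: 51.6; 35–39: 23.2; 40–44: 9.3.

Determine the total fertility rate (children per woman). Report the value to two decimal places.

Sum of ASFRs = 26.3 + 49.2 + 60.1 + 51.6 + 23.2 + 9.3 = 219.7
TFR = 5 × 219.7 / 1000 = 1.0985

1.10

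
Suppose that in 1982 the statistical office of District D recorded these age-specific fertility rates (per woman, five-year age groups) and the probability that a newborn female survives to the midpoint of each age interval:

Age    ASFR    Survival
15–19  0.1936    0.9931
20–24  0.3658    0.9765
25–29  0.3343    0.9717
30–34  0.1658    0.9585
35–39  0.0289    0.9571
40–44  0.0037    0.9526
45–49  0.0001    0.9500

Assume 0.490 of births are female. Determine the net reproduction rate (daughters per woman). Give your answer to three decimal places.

2.608

Proportion female at birth = 0.490.
Weighting each age-specific rate by interval width and survival:
  15–19: 5 × 0.1936 × 0.9931 = 0.96132
  20–24: 5 × 0.3658 × 0.9765 = 1.78602
  25–29: 5 × 0.3343 × 0.9717 = 1.62420
  30–34: 5 × 0.1658 × 0.9585 = 0.79460
  35–39: 5 × 0.0289 × 0.9571 = 0.13830
  40–44: 5 × 0.0037 × 0.9526 = 0.01762
  45–49: 5 × 0.0001 × 0.9500 = 0.00048
Sum = 5.32254
NRR = 0.490 × 5.32254 = 2.60804
NRR > 1, so each generation more than replaces itself.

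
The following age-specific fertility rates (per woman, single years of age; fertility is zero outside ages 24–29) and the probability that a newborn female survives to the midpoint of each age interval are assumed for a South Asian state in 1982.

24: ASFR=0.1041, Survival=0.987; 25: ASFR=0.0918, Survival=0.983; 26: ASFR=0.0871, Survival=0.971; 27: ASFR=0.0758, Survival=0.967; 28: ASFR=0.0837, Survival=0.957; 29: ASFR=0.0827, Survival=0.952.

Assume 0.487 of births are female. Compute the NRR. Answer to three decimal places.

0.248

Proportion female at birth = 0.487.
Survival-weighted fertility by age (1·fₓ·Sₓ):
  24: 1 × 0.1041 × 0.987 = 0.10275
  25: 1 × 0.0918 × 0.983 = 0.09024
  26: 1 × 0.0871 × 0.971 = 0.08457
  27: 1 × 0.0758 × 0.967 = 0.07330
  28: 1 × 0.0837 × 0.957 = 0.08010
  29: 1 × 0.0827 × 0.952 = 0.07873
Sum = 0.50969
NRR = 0.487 × 0.50969 = 0.24822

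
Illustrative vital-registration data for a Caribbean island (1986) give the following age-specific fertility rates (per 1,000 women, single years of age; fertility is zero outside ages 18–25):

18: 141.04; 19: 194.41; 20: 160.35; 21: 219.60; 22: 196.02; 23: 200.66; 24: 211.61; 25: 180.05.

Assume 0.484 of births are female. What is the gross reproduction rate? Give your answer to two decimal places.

Proportion female at birth = 0.484.
Sum of ASFRs = 141.04 + 194.41 + 160.35 + 219.60 + 196.02 + 200.66 + 211.61 + 180.05 = 1503.74
TFR = 1503.74 / 1000 = 1.50374
GRR = 0.484 × 1.50374 = 0.72781

0.73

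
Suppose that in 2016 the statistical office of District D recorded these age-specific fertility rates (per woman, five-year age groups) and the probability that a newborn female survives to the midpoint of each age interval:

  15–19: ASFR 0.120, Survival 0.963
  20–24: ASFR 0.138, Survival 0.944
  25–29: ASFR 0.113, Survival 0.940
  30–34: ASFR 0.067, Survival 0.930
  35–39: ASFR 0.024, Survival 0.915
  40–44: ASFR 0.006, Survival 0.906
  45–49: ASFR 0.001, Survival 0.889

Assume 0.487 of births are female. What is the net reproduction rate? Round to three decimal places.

Proportion female at birth = 0.487.
Weighting each age-specific rate by interval width and survival:
  15–19: 5 × 0.120 × 0.963 = 0.57780
  20–24: 5 × 0.138 × 0.944 = 0.65136
  25–29: 5 × 0.113 × 0.940 = 0.53110
  30–34: 5 × 0.067 × 0.930 = 0.31155
  35–39: 5 × 0.024 × 0.915 = 0.10980
  40–44: 5 × 0.006 × 0.906 = 0.02718
  45–49: 5 × 0.001 × 0.889 = 0.00445
Sum = 2.21324
NRR = 0.487 × 2.21324 = 1.07785
NRR > 1, so each generation more than replaces itself.

1.078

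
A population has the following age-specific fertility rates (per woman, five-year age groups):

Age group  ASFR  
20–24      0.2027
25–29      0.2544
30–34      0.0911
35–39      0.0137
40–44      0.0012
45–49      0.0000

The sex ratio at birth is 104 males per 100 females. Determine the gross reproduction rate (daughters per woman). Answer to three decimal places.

Proportion female at birth = 100 / (100 + 104) = 0.49020.
Sum of ASFRs = 0.2027 + 0.2544 + 0.0911 + 0.0137 + 0.0012 + 0.0000 = 0.5631
TFR = 5 × 0.5631 = 2.8155
GRR = 0.49020 × 2.8155 = 1.38016

1.380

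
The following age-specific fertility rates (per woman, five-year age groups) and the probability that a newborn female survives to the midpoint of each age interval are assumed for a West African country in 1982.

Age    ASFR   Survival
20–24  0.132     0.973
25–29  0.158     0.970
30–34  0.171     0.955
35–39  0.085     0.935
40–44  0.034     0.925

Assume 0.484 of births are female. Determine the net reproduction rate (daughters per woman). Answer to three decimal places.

1.345

Proportion female at birth = 0.484.
Survival-weighted fertility by age (5·fₓ·Sₓ):
  20–24: 5 × 0.132 × 0.973 = 0.64218
  25–29: 5 × 0.158 × 0.970 = 0.76630
  30–34: 5 × 0.171 × 0.955 = 0.81653
  35–39: 5 × 0.085 × 0.935 = 0.39738
  40–44: 5 × 0.034 × 0.925 = 0.15725
Sum = 2.77964
NRR = 0.484 × 2.77964 = 1.34535
With NRR above 1 the population is above replacement fertility.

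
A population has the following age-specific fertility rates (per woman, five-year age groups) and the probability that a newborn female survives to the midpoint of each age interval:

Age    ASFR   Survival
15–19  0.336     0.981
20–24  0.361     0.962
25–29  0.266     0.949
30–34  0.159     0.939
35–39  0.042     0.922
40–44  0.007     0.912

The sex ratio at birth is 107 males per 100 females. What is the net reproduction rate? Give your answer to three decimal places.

Proportion female at birth = 100 / (100 + 107) = 0.48309.
Weighting each age-specific rate by interval width and survival:
  15–19: 5 × 0.336 × 0.981 = 1.64808
  20–24: 5 × 0.361 × 0.962 = 1.73641
  25–29: 5 × 0.266 × 0.949 = 1.26217
  30–34: 5 × 0.159 × 0.939 = 0.74651
  35–39: 5 × 0.042 × 0.922 = 0.19362
  40–44: 5 × 0.007 × 0.912 = 0.03192
Sum = 5.61871
NRR = 0.48309 × 5.61871 = 2.71434

2.714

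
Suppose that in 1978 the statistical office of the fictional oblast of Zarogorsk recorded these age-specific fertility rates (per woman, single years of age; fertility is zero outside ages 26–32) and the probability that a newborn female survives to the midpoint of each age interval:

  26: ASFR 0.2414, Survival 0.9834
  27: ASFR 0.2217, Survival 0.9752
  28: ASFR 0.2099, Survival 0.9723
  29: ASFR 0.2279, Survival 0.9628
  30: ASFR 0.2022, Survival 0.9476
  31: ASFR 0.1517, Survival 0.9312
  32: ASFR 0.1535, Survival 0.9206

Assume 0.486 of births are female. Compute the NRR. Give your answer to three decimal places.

0.657

Proportion female at birth = 0.486.
Weighting each age-specific rate by interval width and survival:
  26: 1 × 0.2414 × 0.9834 = 0.23739
  27: 1 × 0.2217 × 0.9752 = 0.21620
  28: 1 × 0.2099 × 0.9723 = 0.20409
  29: 1 × 0.2279 × 0.9628 = 0.21942
  30: 1 × 0.2022 × 0.9476 = 0.19160
  31: 1 × 0.1517 × 0.9312 = 0.14126
  32: 1 × 0.1535 × 0.9206 = 0.14131
Sum = 1.35127
NRR = 0.486 × 1.35127 = 0.65672
An NRR under 1 implies long-run decline under these rates.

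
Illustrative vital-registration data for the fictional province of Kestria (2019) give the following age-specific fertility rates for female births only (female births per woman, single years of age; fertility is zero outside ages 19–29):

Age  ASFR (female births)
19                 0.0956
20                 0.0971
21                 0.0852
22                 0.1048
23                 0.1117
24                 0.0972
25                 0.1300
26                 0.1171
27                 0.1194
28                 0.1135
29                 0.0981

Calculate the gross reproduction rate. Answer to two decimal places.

1.17

Sum of female ASFRs = 0.0956 + 0.0971 + 0.0852 + 0.1048 + 0.1117 + 0.0972 + 0.1300 + 0.1171 + 0.1194 + 0.1135 + 0.0981 = 1.1697
GRR = 1.1697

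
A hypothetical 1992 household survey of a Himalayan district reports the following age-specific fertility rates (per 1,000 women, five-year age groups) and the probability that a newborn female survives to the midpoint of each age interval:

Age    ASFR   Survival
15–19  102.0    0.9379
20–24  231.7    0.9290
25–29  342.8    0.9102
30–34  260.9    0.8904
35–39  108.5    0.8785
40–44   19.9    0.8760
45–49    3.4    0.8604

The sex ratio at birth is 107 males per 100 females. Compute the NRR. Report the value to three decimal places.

2.345

Proportion female at birth = 100 / (100 + 107) = 0.48309.
Each age group contributes 5 × ASFR × survival:
  15–19: 5 × 102.0/1000 × 0.9379 = 0.47833
  20–24: 5 × 231.7/1000 × 0.9290 = 1.07625
  25–29: 5 × 342.8/1000 × 0.9102 = 1.56008
  30–34: 5 × 260.9/1000 × 0.8904 = 1.16153
  35–39: 5 × 108.5/1000 × 0.8785 = 0.47659
  40–44: 5 × 19.9/1000 × 0.8760 = 0.08716
  45–49: 5 × 3.4/1000 × 0.8604 = 0.01463
Sum = 4.85457
NRR = 0.48309 × 4.85457 = 2.34519
NRR > 1, so each generation more than replaces itself.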